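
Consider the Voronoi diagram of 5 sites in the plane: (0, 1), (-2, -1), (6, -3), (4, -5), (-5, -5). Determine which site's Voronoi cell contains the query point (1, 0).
Nearest site = (0, 1)

The Voronoi cell of site s contains exactly those query points closer to s than to any other site. Compute squared distances from q = (1, 0) to each site:
  (0 − 1)² + (1 − 0)² = 2
  (-2 − 1)² + (-1 − 0)² = 10
  (4 − 1)² + (-5 − 0)² = 34
  (6 − 1)² + (-3 − 0)² = 34
  (-5 − 1)² + (-5 − 0)² = 61
Minimum is attained by (0, 1), so q lies in its Voronoi cell.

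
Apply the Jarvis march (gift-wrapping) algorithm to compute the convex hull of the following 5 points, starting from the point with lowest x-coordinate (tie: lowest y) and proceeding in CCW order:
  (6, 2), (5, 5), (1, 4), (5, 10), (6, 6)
Hull (CCW) = [(1, 4), (6, 2), (6, 6), (5, 10)]

Jarvis march: at each step, from the current hull vertex p, select the next vertex q as the point such that every other point lies strictly to the left of (or on) the directed line p → q. (Equivalently: for every other point r, the cross product (q − p) × (r − p) ≥ 0.)
Starting point (lowest x, tie lowest y): (1, 4). Wrap until returning to start. Resulting hull: (1, 4), (6, 2), (6, 6), (5, 10).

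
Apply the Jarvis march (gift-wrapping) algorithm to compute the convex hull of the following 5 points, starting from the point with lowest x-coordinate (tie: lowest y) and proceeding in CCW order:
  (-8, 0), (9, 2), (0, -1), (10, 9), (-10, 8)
Hull (CCW) = [(-10, 8), (-8, 0), (0, -1), (9, 2), (10, 9)]

Jarvis march: at each step, from the current hull vertex p, select the next vertex q as the point such that every other point lies strictly to the left of (or on) the directed line p → q. (Equivalently: for every other point r, the cross product (q − p) × (r − p) ≥ 0.)
Starting point (lowest x, tie lowest y): (-10, 8). Wrap until returning to start. Resulting hull: (-10, 8), (-8, 0), (0, -1), (9, 2), (10, 9).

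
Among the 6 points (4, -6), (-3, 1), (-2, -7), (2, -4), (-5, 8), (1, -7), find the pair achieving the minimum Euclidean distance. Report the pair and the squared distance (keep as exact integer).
Pair = ((4, -6), (2, -4)); squared distance = 8

Compute all C(6, 2) = 15 pairwise squared distances (x_i − x_j)² + (y_i − y_j)². The minimum is 8, attained by the pair ((4, -6), (2, -4)).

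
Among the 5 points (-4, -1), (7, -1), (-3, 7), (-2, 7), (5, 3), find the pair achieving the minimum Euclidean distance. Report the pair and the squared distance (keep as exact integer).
Pair = ((-3, 7), (-2, 7)); squared distance = 1

Compute all C(5, 2) = 10 pairwise squared distances (x_i − x_j)² + (y_i − y_j)². The minimum is 1, attained by the pair ((-3, 7), (-2, 7)).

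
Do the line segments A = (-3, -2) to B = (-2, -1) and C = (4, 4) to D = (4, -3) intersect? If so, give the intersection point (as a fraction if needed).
No (intersection of containing lines falls outside at least one segment)

Parametrize and solve: t = 7, s = -1/7. At least one of these is outside [0, 1], so the segments do not intersect.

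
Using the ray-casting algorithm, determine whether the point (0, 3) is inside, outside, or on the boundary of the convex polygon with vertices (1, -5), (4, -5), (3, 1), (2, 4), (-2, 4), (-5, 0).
The point (0, 3) lies strictly inside the polygon

Cast a horizontal ray to the right from the query point and count how many polygon edges it crosses (each edge strictly once or zero times, handled with the usual half-open convention). 
Parity of crossings → odd ⇒ inside.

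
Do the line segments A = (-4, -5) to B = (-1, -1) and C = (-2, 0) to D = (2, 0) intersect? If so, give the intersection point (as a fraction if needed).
No (intersection of containing lines falls outside at least one segment)

Parametrize and solve: t = 5/4, s = 7/16. At least one of these is outside [0, 1], so the segments do not intersect.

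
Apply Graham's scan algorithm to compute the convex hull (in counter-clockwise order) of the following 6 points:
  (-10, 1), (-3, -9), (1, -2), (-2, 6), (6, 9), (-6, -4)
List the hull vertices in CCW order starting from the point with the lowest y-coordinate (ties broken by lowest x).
Hull (CCW) = [(-3, -9), (1, -2), (6, 9), (-2, 6), (-10, 1)]

Graham scan procedure:
  1. Find the pivot p₀ = point with lowest y (tie → lowest x): (-3, -9).
  2. Sort the remaining points by polar angle around p₀.
  3. Walk through sorted points, maintaining a stack; pop the top while the last three entries make a non-left turn (cross product ≤ 0).
  4. Final stack is the convex hull in CCW order: (-3, -9), (1, -2), (6, 9), (-2, 6), (-10, 1).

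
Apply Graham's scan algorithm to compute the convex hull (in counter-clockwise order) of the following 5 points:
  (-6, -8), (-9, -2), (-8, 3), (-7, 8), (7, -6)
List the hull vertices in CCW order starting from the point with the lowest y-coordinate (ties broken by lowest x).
Hull (CCW) = [(-6, -8), (7, -6), (-7, 8), (-9, -2)]

Graham scan procedure:
  1. Find the pivot p₀ = point with lowest y (tie → lowest x): (-6, -8).
  2. Sort the remaining points by polar angle around p₀.
  3. Walk through sorted points, maintaining a stack; pop the top while the last three entries make a non-left turn (cross product ≤ 0).
  4. Final stack is the convex hull in CCW order: (-6, -8), (7, -6), (-7, 8), (-9, -2).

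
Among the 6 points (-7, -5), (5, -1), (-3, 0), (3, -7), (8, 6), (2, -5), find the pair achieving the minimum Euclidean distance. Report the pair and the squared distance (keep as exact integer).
Pair = ((3, -7), (2, -5)); squared distance = 5

Compute all C(6, 2) = 15 pairwise squared distances (x_i − x_j)² + (y_i − y_j)². The minimum is 5, attained by the pair ((3, -7), (2, -5)).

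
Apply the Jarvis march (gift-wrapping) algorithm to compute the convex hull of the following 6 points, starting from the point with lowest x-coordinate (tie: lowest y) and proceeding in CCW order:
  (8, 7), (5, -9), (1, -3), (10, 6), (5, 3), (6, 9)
Hull (CCW) = [(1, -3), (5, -9), (10, 6), (6, 9)]

Jarvis march: at each step, from the current hull vertex p, select the next vertex q as the point such that every other point lies strictly to the left of (or on) the directed line p → q. (Equivalently: for every other point r, the cross product (q − p) × (r − p) ≥ 0.)
Starting point (lowest x, tie lowest y): (1, -3). Wrap until returning to start. Resulting hull: (1, -3), (5, -9), (10, 6), (6, 9).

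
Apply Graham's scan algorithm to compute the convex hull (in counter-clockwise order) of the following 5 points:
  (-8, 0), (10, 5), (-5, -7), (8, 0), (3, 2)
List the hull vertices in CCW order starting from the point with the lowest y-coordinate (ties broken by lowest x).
Hull (CCW) = [(-5, -7), (8, 0), (10, 5), (-8, 0)]

Graham scan procedure:
  1. Find the pivot p₀ = point with lowest y (tie → lowest x): (-5, -7).
  2. Sort the remaining points by polar angle around p₀.
  3. Walk through sorted points, maintaining a stack; pop the top while the last three entries make a non-left turn (cross product ≤ 0).
  4. Final stack is the convex hull in CCW order: (-5, -7), (8, 0), (10, 5), (-8, 0).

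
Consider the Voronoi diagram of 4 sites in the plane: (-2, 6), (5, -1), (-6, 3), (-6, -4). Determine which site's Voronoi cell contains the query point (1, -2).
Nearest site = (5, -1)

The Voronoi cell of site s contains exactly those query points closer to s than to any other site. Compute squared distances from q = (1, -2) to each site:
  (5 − 1)² + (-1 − -2)² = 17
  (-6 − 1)² + (-4 − -2)² = 53
  (-2 − 1)² + (6 − -2)² = 73
  (-6 − 1)² + (3 − -2)² = 74
Minimum is attained by (5, -1), so q lies in its Voronoi cell.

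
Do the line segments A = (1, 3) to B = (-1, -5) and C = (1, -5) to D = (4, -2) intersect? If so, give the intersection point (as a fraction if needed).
No (intersection of containing lines falls outside at least one segment)

Parametrize and solve: t = 4/3, s = -8/9. At least one of these is outside [0, 1], so the segments do not intersect.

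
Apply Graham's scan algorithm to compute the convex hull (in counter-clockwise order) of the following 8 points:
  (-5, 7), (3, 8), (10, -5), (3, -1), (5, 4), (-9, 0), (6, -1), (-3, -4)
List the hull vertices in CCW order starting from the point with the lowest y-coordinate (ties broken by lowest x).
Hull (CCW) = [(10, -5), (3, 8), (-5, 7), (-9, 0), (-3, -4)]

Graham scan procedure:
  1. Find the pivot p₀ = point with lowest y (tie → lowest x): (10, -5).
  2. Sort the remaining points by polar angle around p₀.
  3. Walk through sorted points, maintaining a stack; pop the top while the last three entries make a non-left turn (cross product ≤ 0).
  4. Final stack is the convex hull in CCW order: (10, -5), (3, 8), (-5, 7), (-9, 0), (-3, -4).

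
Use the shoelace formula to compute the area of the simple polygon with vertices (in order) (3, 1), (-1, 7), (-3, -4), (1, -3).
Area = 35

Shoelace formula: Area = (1/2) |Σ_i (x_i · y_{i+1} − x_{i+1} · y_i)| (indices mod n). Compute each cross term:
  (3)(7) − (-1)(1) = 22
  (-1)(-4) − (-3)(7) = 25
  (-3)(-3) − (1)(-4) = 13
  (1)(1) − (3)(-3) = 10
Sum = 70, so (signed) Area = 70/2 = 35, |Area| = 35.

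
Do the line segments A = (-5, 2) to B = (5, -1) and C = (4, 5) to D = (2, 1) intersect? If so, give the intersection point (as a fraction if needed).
No (intersection of containing lines falls outside at least one segment)

Parametrize and solve: t = 15/23, s = 57/46. At least one of these is outside [0, 1], so the segments do not intersect.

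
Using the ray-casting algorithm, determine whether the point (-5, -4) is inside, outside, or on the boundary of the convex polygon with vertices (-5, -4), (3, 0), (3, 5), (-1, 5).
The point (-5, -4) lies on the polygon boundary

Boundary check: the query satisfies the collinearity and bounding-box conditions for some polygon edge, so it lies exactly on the boundary.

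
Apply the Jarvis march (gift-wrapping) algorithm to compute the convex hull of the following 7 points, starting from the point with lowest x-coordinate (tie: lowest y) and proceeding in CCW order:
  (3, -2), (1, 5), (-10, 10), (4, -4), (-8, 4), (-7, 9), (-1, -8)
Hull (CCW) = [(-10, 10), (-8, 4), (-1, -8), (4, -4), (1, 5), (-7, 9)]

Jarvis march: at each step, from the current hull vertex p, select the next vertex q as the point such that every other point lies strictly to the left of (or on) the directed line p → q. (Equivalently: for every other point r, the cross product (q − p) × (r − p) ≥ 0.)
Starting point (lowest x, tie lowest y): (-10, 10). Wrap until returning to start. Resulting hull: (-10, 10), (-8, 4), (-1, -8), (4, -4), (1, 5), (-7, 9).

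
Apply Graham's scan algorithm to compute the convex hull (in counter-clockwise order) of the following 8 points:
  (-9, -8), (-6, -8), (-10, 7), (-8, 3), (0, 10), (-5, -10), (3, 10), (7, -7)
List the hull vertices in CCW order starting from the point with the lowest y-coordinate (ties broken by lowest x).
Hull (CCW) = [(-5, -10), (7, -7), (3, 10), (0, 10), (-10, 7), (-9, -8)]

Graham scan procedure:
  1. Find the pivot p₀ = point with lowest y (tie → lowest x): (-5, -10).
  2. Sort the remaining points by polar angle around p₀.
  3. Walk through sorted points, maintaining a stack; pop the top while the last three entries make a non-left turn (cross product ≤ 0).
  4. Final stack is the convex hull in CCW order: (-5, -10), (7, -7), (3, 10), (0, 10), (-10, 7), (-9, -8).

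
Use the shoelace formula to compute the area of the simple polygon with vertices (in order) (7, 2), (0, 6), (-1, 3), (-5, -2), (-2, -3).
Area = 93/2

Shoelace formula: Area = (1/2) |Σ_i (x_i · y_{i+1} − x_{i+1} · y_i)| (indices mod n). Compute each cross term:
  (7)(6) − (0)(2) = 42
  (0)(3) − (-1)(6) = 6
  (-1)(-2) − (-5)(3) = 17
  (-5)(-3) − (-2)(-2) = 11
  (-2)(2) − (7)(-3) = 17
Sum = 93, so (signed) Area = 93/2 = 93/2, |Area| = 93/2.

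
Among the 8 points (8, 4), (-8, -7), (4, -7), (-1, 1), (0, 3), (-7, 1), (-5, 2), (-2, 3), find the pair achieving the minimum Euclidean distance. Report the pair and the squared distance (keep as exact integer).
Pair = ((0, 3), (-2, 3)); squared distance = 4

Compute all C(8, 2) = 28 pairwise squared distances (x_i − x_j)² + (y_i − y_j)². The minimum is 4, attained by the pair ((0, 3), (-2, 3)).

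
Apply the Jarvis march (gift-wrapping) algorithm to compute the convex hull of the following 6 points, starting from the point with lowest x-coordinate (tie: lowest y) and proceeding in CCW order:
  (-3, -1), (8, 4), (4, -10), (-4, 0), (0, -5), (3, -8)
Hull (CCW) = [(-4, 0), (4, -10), (8, 4)]

Jarvis march: at each step, from the current hull vertex p, select the next vertex q as the point such that every other point lies strictly to the left of (or on) the directed line p → q. (Equivalently: for every other point r, the cross product (q − p) × (r − p) ≥ 0.)
Starting point (lowest x, tie lowest y): (-4, 0). Wrap until returning to start. Resulting hull: (-4, 0), (4, -10), (8, 4).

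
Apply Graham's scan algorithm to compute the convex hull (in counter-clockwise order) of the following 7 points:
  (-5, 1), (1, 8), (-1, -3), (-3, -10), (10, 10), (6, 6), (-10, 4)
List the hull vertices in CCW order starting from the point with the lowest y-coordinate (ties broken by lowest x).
Hull (CCW) = [(-3, -10), (10, 10), (1, 8), (-10, 4)]

Graham scan procedure:
  1. Find the pivot p₀ = point with lowest y (tie → lowest x): (-3, -10).
  2. Sort the remaining points by polar angle around p₀.
  3. Walk through sorted points, maintaining a stack; pop the top while the last three entries make a non-left turn (cross product ≤ 0).
  4. Final stack is the convex hull in CCW order: (-3, -10), (10, 10), (1, 8), (-10, 4).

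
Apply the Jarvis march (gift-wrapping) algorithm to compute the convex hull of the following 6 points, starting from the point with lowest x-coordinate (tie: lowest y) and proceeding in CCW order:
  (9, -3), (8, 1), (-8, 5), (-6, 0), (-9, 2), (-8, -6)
Hull (CCW) = [(-9, 2), (-8, -6), (9, -3), (8, 1), (-8, 5)]

Jarvis march: at each step, from the current hull vertex p, select the next vertex q as the point such that every other point lies strictly to the left of (or on) the directed line p → q. (Equivalently: for every other point r, the cross product (q − p) × (r − p) ≥ 0.)
Starting point (lowest x, tie lowest y): (-9, 2). Wrap until returning to start. Resulting hull: (-9, 2), (-8, -6), (9, -3), (8, 1), (-8, 5).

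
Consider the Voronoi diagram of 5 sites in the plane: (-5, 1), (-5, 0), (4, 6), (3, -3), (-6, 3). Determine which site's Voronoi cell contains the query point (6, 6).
Nearest site = (4, 6)

The Voronoi cell of site s contains exactly those query points closer to s than to any other site. Compute squared distances from q = (6, 6) to each site:
  (4 − 6)² + (6 − 6)² = 4
  (3 − 6)² + (-3 − 6)² = 90
  (-5 − 6)² + (1 − 6)² = 146
  (-6 − 6)² + (3 − 6)² = 153
  (-5 − 6)² + (0 − 6)² = 157
Minimum is attained by (4, 6), so q lies in its Voronoi cell.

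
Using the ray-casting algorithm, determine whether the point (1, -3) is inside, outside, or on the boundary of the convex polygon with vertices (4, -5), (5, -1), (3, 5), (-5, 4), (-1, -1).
The point (1, -3) lies strictly outside the polygon

Cast a horizontal ray to the right from the query point and count how many polygon edges it crosses (each edge strictly once or zero times, handled with the usual half-open convention). 
Parity of crossings → even ⇒ outside.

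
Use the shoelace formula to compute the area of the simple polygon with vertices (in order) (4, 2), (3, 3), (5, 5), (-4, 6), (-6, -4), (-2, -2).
Area = 58

Shoelace formula: Area = (1/2) |Σ_i (x_i · y_{i+1} − x_{i+1} · y_i)| (indices mod n). Compute each cross term:
  (4)(3) − (3)(2) = 6
  (3)(5) − (5)(3) = 0
  (5)(6) − (-4)(5) = 50
  (-4)(-4) − (-6)(6) = 52
  (-6)(-2) − (-2)(-4) = 4
  (-2)(2) − (4)(-2) = 4
Sum = 116, so (signed) Area = 116/2 = 58, |Area| = 58.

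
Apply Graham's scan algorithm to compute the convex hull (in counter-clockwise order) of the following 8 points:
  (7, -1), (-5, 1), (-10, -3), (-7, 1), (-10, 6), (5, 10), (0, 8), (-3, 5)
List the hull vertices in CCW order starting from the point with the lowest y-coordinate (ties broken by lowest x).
Hull (CCW) = [(-10, -3), (7, -1), (5, 10), (-10, 6)]

Graham scan procedure:
  1. Find the pivot p₀ = point with lowest y (tie → lowest x): (-10, -3).
  2. Sort the remaining points by polar angle around p₀.
  3. Walk through sorted points, maintaining a stack; pop the top while the last three entries make a non-left turn (cross product ≤ 0).
  4. Final stack is the convex hull in CCW order: (-10, -3), (7, -1), (5, 10), (-10, 6).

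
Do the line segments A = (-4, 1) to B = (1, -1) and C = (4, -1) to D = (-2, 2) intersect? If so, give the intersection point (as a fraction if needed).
No (intersection of containing lines falls outside at least one segment)

Parametrize and solve: t = 4, s = -2. At least one of these is outside [0, 1], so the segments do not intersect.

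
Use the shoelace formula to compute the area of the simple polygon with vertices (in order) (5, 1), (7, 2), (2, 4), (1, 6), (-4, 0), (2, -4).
Area = 97/2

Shoelace formula: Area = (1/2) |Σ_i (x_i · y_{i+1} − x_{i+1} · y_i)| (indices mod n). Compute each cross term:
  (5)(2) − (7)(1) = 3
  (7)(4) − (2)(2) = 24
  (2)(6) − (1)(4) = 8
  (1)(0) − (-4)(6) = 24
  (-4)(-4) − (2)(0) = 16
  (2)(1) − (5)(-4) = 22
Sum = 97, so (signed) Area = 97/2 = 97/2, |Area| = 97/2.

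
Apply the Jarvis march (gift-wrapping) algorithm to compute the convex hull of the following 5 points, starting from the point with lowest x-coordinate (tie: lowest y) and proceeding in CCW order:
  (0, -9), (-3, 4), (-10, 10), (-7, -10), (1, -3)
Hull (CCW) = [(-10, 10), (-7, -10), (0, -9), (1, -3), (-3, 4)]

Jarvis march: at each step, from the current hull vertex p, select the next vertex q as the point such that every other point lies strictly to the left of (or on) the directed line p → q. (Equivalently: for every other point r, the cross product (q − p) × (r − p) ≥ 0.)
Starting point (lowest x, tie lowest y): (-10, 10). Wrap until returning to start. Resulting hull: (-10, 10), (-7, -10), (0, -9), (1, -3), (-3, 4).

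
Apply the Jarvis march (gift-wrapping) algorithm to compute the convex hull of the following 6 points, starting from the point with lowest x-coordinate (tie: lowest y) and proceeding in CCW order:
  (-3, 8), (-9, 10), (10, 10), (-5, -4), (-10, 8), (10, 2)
Hull (CCW) = [(-10, 8), (-5, -4), (10, 2), (10, 10), (-9, 10)]

Jarvis march: at each step, from the current hull vertex p, select the next vertex q as the point such that every other point lies strictly to the left of (or on) the directed line p → q. (Equivalently: for every other point r, the cross product (q − p) × (r − p) ≥ 0.)
Starting point (lowest x, tie lowest y): (-10, 8). Wrap until returning to start. Resulting hull: (-10, 8), (-5, -4), (10, 2), (10, 10), (-9, 10).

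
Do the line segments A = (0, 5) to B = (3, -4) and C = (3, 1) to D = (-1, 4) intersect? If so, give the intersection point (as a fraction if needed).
Yes; intersection at (7/9, 8/3) (t = 7/27 on AB, s = 5/9 on CD)

Parametrize AB as A + t(B − A) = (0 + 3 t, 5 + -9 t) and CD as C + s(D − C) = (3 + -4 s, 1 + 3 s). Solve the linear system for (t, s). Determinant = 27 ≠ 0, so a unique intersection of the containing lines exists. Solution: t = 7/27, s = 5/9 — both in [0, 1], so the segments cross. Intersection point: (7/9, 8/3).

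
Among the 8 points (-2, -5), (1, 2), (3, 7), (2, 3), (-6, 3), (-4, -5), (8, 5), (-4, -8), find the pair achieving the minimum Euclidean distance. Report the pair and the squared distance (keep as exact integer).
Pair = ((1, 2), (2, 3)); squared distance = 2

Compute all C(8, 2) = 28 pairwise squared distances (x_i − x_j)² + (y_i − y_j)². The minimum is 2, attained by the pair ((1, 2), (2, 3)).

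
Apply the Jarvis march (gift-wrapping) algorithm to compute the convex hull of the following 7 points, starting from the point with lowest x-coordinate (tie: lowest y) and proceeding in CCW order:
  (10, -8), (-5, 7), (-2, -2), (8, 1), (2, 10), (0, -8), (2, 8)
Hull (CCW) = [(-5, 7), (0, -8), (10, -8), (8, 1), (2, 10)]

Jarvis march: at each step, from the current hull vertex p, select the next vertex q as the point such that every other point lies strictly to the left of (or on) the directed line p → q. (Equivalently: for every other point r, the cross product (q − p) × (r − p) ≥ 0.)
Starting point (lowest x, tie lowest y): (-5, 7). Wrap until returning to start. Resulting hull: (-5, 7), (0, -8), (10, -8), (8, 1), (2, 10).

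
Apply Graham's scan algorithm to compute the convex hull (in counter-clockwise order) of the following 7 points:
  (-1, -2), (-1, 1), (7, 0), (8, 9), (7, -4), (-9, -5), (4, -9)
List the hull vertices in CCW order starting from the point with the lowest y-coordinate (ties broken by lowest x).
Hull (CCW) = [(4, -9), (7, -4), (8, 9), (-9, -5)]

Graham scan procedure:
  1. Find the pivot p₀ = point with lowest y (tie → lowest x): (4, -9).
  2. Sort the remaining points by polar angle around p₀.
  3. Walk through sorted points, maintaining a stack; pop the top while the last three entries make a non-left turn (cross product ≤ 0).
  4. Final stack is the convex hull in CCW order: (4, -9), (7, -4), (8, 9), (-9, -5).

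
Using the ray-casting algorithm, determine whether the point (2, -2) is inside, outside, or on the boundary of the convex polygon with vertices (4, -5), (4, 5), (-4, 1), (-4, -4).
The point (2, -2) lies strictly inside the polygon

Cast a horizontal ray to the right from the query point and count how many polygon edges it crosses (each edge strictly once or zero times, handled with the usual half-open convention). 
Parity of crossings → odd ⇒ inside.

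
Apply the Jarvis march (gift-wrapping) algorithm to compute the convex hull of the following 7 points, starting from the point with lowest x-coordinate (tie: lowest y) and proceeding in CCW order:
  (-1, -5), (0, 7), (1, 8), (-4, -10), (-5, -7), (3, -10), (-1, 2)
Hull (CCW) = [(-5, -7), (-4, -10), (3, -10), (1, 8), (0, 7)]

Jarvis march: at each step, from the current hull vertex p, select the next vertex q as the point such that every other point lies strictly to the left of (or on) the directed line p → q. (Equivalently: for every other point r, the cross product (q − p) × (r − p) ≥ 0.)
Starting point (lowest x, tie lowest y): (-5, -7). Wrap until returning to start. Resulting hull: (-5, -7), (-4, -10), (3, -10), (1, 8), (0, 7).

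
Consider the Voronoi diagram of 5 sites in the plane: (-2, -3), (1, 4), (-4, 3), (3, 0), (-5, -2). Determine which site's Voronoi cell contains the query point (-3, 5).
Nearest site = (-4, 3)

The Voronoi cell of site s contains exactly those query points closer to s than to any other site. Compute squared distances from q = (-3, 5) to each site:
  (-4 − -3)² + (3 − 5)² = 5
  (1 − -3)² + (4 − 5)² = 17
  (-5 − -3)² + (-2 − 5)² = 53
  (3 − -3)² + (0 − 5)² = 61
  (-2 − -3)² + (-3 − 5)² = 65
Minimum is attained by (-4, 3), so q lies in its Voronoi cell.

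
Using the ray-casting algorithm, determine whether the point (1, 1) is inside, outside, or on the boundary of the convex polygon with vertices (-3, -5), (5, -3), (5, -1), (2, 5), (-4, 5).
The point (1, 1) lies strictly inside the polygon

Cast a horizontal ray to the right from the query point and count how many polygon edges it crosses (each edge strictly once or zero times, handled with the usual half-open convention). 
Parity of crossings → odd ⇒ inside.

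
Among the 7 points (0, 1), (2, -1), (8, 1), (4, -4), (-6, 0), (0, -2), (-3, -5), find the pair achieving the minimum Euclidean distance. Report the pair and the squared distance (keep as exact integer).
Pair = ((2, -1), (0, -2)); squared distance = 5

Compute all C(7, 2) = 21 pairwise squared distances (x_i − x_j)² + (y_i − y_j)². The minimum is 5, attained by the pair ((2, -1), (0, -2)).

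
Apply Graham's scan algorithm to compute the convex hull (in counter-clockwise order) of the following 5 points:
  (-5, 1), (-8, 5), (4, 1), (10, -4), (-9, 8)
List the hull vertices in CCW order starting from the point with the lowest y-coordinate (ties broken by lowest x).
Hull (CCW) = [(10, -4), (4, 1), (-9, 8), (-8, 5), (-5, 1)]

Graham scan procedure:
  1. Find the pivot p₀ = point with lowest y (tie → lowest x): (10, -4).
  2. Sort the remaining points by polar angle around p₀.
  3. Walk through sorted points, maintaining a stack; pop the top while the last three entries make a non-left turn (cross product ≤ 0).
  4. Final stack is the convex hull in CCW order: (10, -4), (4, 1), (-9, 8), (-8, 5), (-5, 1).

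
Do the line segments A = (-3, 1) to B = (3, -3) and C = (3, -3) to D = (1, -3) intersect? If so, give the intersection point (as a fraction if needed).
Yes; intersection at (3, -3) (t = 1 on AB, s = 0 on CD)

Parametrize AB as A + t(B − A) = (-3 + 6 t, 1 + -4 t) and CD as C + s(D − C) = (3 + -2 s, -3 + 0 s). Solve the linear system for (t, s). Determinant = 8 ≠ 0, so a unique intersection of the containing lines exists. Solution: t = 1, s = 0 — both in [0, 1], so the segments cross. Intersection point: (3, -3).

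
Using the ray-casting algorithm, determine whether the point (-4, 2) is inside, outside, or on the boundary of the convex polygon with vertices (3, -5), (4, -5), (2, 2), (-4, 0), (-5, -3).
The point (-4, 2) lies strictly outside the polygon

Cast a horizontal ray to the right from the query point and count how many polygon edges it crosses (each edge strictly once or zero times, handled with the usual half-open convention). 
Parity of crossings → even ⇒ outside.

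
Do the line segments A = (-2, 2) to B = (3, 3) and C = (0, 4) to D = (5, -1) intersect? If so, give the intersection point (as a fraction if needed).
Yes; intersection at (4/3, 8/3) (t = 2/3 on AB, s = 4/15 on CD)

Parametrize AB as A + t(B − A) = (-2 + 5 t, 2 + 1 t) and CD as C + s(D − C) = (0 + 5 s, 4 + -5 s). Solve the linear system for (t, s). Determinant = 30 ≠ 0, so a unique intersection of the containing lines exists. Solution: t = 2/3, s = 4/15 — both in [0, 1], so the segments cross. Intersection point: (4/3, 8/3).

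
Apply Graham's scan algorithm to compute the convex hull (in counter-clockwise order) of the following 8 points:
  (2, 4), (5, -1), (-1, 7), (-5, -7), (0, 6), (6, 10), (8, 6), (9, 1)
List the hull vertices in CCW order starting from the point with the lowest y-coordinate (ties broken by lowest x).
Hull (CCW) = [(-5, -7), (9, 1), (8, 6), (6, 10), (-1, 7)]

Graham scan procedure:
  1. Find the pivot p₀ = point with lowest y (tie → lowest x): (-5, -7).
  2. Sort the remaining points by polar angle around p₀.
  3. Walk through sorted points, maintaining a stack; pop the top while the last three entries make a non-left turn (cross product ≤ 0).
  4. Final stack is the convex hull in CCW order: (-5, -7), (9, 1), (8, 6), (6, 10), (-1, 7).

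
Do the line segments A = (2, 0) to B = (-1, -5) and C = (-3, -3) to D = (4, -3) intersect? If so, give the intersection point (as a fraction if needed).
Yes; intersection at (1/5, -3) (t = 3/5 on AB, s = 16/35 on CD)

Parametrize AB as A + t(B − A) = (2 + -3 t, 0 + -5 t) and CD as C + s(D − C) = (-3 + 7 s, -3 + 0 s). Solve the linear system for (t, s). Determinant = -35 ≠ 0, so a unique intersection of the containing lines exists. Solution: t = 3/5, s = 16/35 — both in [0, 1], so the segments cross. Intersection point: (1/5, -3).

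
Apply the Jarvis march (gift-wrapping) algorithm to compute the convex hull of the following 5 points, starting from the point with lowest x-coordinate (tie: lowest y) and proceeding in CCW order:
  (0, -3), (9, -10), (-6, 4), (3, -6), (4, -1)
Hull (CCW) = [(-6, 4), (0, -3), (3, -6), (9, -10), (4, -1)]

Jarvis march: at each step, from the current hull vertex p, select the next vertex q as the point such that every other point lies strictly to the left of (or on) the directed line p → q. (Equivalently: for every other point r, the cross product (q − p) × (r − p) ≥ 0.)
Starting point (lowest x, tie lowest y): (-6, 4). Wrap until returning to start. Resulting hull: (-6, 4), (0, -3), (3, -6), (9, -10), (4, -1).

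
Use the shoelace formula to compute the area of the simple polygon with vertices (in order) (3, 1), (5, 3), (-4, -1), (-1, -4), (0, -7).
Area = 27

Shoelace formula: Area = (1/2) |Σ_i (x_i · y_{i+1} − x_{i+1} · y_i)| (indices mod n). Compute each cross term:
  (3)(3) − (5)(1) = 4
  (5)(-1) − (-4)(3) = 7
  (-4)(-4) − (-1)(-1) = 15
  (-1)(-7) − (0)(-4) = 7
  (0)(1) − (3)(-7) = 21
Sum = 54, so (signed) Area = 54/2 = 27, |Area| = 27.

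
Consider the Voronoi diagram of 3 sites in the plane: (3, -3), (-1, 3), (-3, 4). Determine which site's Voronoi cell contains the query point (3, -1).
Nearest site = (3, -3)

The Voronoi cell of site s contains exactly those query points closer to s than to any other site. Compute squared distances from q = (3, -1) to each site:
  (3 − 3)² + (-3 − -1)² = 4
  (-1 − 3)² + (3 − -1)² = 32
  (-3 − 3)² + (4 − -1)² = 61
Minimum is attained by (3, -3), so q lies in its Voronoi cell.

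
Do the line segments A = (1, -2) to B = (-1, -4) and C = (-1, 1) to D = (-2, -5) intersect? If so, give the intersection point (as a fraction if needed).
No (intersection of containing lines falls outside at least one segment)

Parametrize and solve: t = 3/2, s = 1. At least one of these is outside [0, 1], so the segments do not intersect.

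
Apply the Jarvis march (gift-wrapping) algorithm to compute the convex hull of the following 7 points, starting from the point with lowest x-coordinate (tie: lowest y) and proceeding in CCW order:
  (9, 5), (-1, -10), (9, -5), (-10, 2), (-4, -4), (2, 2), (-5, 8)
Hull (CCW) = [(-10, 2), (-1, -10), (9, -5), (9, 5), (-5, 8)]

Jarvis march: at each step, from the current hull vertex p, select the next vertex q as the point such that every other point lies strictly to the left of (or on) the directed line p → q. (Equivalently: for every other point r, the cross product (q − p) × (r − p) ≥ 0.)
Starting point (lowest x, tie lowest y): (-10, 2). Wrap until returning to start. Resulting hull: (-10, 2), (-1, -10), (9, -5), (9, 5), (-5, 8).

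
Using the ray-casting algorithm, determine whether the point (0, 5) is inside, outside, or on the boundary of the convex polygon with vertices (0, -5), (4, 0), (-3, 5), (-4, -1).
The point (0, 5) lies strictly outside the polygon

Cast a horizontal ray to the right from the query point and count how many polygon edges it crosses (each edge strictly once or zero times, handled with the usual half-open convention). 
Parity of crossings → even ⇒ outside.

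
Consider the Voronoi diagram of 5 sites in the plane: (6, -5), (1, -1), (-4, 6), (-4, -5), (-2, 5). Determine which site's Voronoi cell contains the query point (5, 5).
Nearest site = (-2, 5)

The Voronoi cell of site s contains exactly those query points closer to s than to any other site. Compute squared distances from q = (5, 5) to each site:
  (-2 − 5)² + (5 − 5)² = 49
  (1 − 5)² + (-1 − 5)² = 52
  (-4 − 5)² + (6 − 5)² = 82
  (6 − 5)² + (-5 − 5)² = 101
  (-4 − 5)² + (-5 − 5)² = 181
Minimum is attained by (-2, 5), so q lies in its Voronoi cell.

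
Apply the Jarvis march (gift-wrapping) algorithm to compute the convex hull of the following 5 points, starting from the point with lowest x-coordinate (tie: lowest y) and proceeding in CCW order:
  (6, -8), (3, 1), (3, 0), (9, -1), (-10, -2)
Hull (CCW) = [(-10, -2), (6, -8), (9, -1), (3, 1)]

Jarvis march: at each step, from the current hull vertex p, select the next vertex q as the point such that every other point lies strictly to the left of (or on) the directed line p → q. (Equivalently: for every other point r, the cross product (q − p) × (r − p) ≥ 0.)
Starting point (lowest x, tie lowest y): (-10, -2). Wrap until returning to start. Resulting hull: (-10, -2), (6, -8), (9, -1), (3, 1).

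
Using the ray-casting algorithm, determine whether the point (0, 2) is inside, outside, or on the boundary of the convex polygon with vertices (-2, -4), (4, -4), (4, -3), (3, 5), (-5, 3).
The point (0, 2) lies strictly inside the polygon

Cast a horizontal ray to the right from the query point and count how many polygon edges it crosses (each edge strictly once or zero times, handled with the usual half-open convention). 
Parity of crossings → odd ⇒ inside.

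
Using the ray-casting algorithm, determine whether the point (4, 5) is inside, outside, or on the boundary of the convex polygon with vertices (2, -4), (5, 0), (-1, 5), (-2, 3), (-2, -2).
The point (4, 5) lies strictly outside the polygon

Cast a horizontal ray to the right from the query point and count how many polygon edges it crosses (each edge strictly once or zero times, handled with the usual half-open convention). 
Parity of crossings → even ⇒ outside.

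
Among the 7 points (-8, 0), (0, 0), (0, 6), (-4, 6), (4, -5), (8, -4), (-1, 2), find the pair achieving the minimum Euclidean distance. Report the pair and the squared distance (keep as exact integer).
Pair = ((0, 0), (-1, 2)); squared distance = 5

Compute all C(7, 2) = 21 pairwise squared distances (x_i − x_j)² + (y_i − y_j)². The minimum is 5, attained by the pair ((0, 0), (-1, 2)).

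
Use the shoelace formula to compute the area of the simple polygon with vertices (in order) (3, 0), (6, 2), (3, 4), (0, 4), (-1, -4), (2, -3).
Area = 30

Shoelace formula: Area = (1/2) |Σ_i (x_i · y_{i+1} − x_{i+1} · y_i)| (indices mod n). Compute each cross term:
  (3)(2) − (6)(0) = 6
  (6)(4) − (3)(2) = 18
  (3)(4) − (0)(4) = 12
  (0)(-4) − (-1)(4) = 4
  (-1)(-3) − (2)(-4) = 11
  (2)(0) − (3)(-3) = 9
Sum = 60, so (signed) Area = 60/2 = 30, |Area| = 30.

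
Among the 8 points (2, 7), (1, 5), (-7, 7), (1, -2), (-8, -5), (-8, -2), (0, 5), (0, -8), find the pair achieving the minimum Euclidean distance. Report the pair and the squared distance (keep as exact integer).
Pair = ((1, 5), (0, 5)); squared distance = 1

Compute all C(8, 2) = 28 pairwise squared distances (x_i − x_j)² + (y_i − y_j)². The minimum is 1, attained by the pair ((1, 5), (0, 5)).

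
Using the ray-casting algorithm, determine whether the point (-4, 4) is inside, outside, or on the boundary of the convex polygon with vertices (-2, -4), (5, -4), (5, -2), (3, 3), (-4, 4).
The point (-4, 4) lies on the polygon boundary

Boundary check: the query satisfies the collinearity and bounding-box conditions for some polygon edge, so it lies exactly on the boundary.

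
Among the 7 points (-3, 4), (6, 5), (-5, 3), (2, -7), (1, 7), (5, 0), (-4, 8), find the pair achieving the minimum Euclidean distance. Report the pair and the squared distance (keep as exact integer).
Pair = ((-3, 4), (-5, 3)); squared distance = 5

Compute all C(7, 2) = 21 pairwise squared distances (x_i − x_j)² + (y_i − y_j)². The minimum is 5, attained by the pair ((-3, 4), (-5, 3)).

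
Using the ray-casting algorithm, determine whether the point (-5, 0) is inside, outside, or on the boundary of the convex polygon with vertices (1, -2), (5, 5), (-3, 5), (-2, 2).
The point (-5, 0) lies strictly outside the polygon

Cast a horizontal ray to the right from the query point and count how many polygon edges it crosses (each edge strictly once or zero times, handled with the usual half-open convention). 
Parity of crossings → even ⇒ outside.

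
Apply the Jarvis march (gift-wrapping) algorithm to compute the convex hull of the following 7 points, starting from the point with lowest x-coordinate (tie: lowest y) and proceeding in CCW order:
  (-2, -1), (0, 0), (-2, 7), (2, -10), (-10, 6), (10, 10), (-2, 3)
Hull (CCW) = [(-10, 6), (2, -10), (10, 10)]

Jarvis march: at each step, from the current hull vertex p, select the next vertex q as the point such that every other point lies strictly to the left of (or on) the directed line p → q. (Equivalently: for every other point r, the cross product (q − p) × (r − p) ≥ 0.)
Starting point (lowest x, tie lowest y): (-10, 6). Wrap until returning to start. Resulting hull: (-10, 6), (2, -10), (10, 10).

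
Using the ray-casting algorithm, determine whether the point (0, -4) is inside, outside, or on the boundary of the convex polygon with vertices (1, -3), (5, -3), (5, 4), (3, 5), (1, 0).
The point (0, -4) lies strictly outside the polygon

Cast a horizontal ray to the right from the query point and count how many polygon edges it crosses (each edge strictly once or zero times, handled with the usual half-open convention). 
Parity of crossings → even ⇒ outside.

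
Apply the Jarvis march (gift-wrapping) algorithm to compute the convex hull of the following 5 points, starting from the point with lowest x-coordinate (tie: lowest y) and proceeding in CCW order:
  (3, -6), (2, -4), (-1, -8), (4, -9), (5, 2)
Hull (CCW) = [(-1, -8), (4, -9), (5, 2)]

Jarvis march: at each step, from the current hull vertex p, select the next vertex q as the point such that every other point lies strictly to the left of (or on) the directed line p → q. (Equivalently: for every other point r, the cross product (q − p) × (r − p) ≥ 0.)
Starting point (lowest x, tie lowest y): (-1, -8). Wrap until returning to start. Resulting hull: (-1, -8), (4, -9), (5, 2).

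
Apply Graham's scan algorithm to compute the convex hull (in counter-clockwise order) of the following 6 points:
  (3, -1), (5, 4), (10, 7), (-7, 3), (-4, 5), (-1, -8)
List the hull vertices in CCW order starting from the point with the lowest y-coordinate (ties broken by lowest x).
Hull (CCW) = [(-1, -8), (10, 7), (-4, 5), (-7, 3)]

Graham scan procedure:
  1. Find the pivot p₀ = point with lowest y (tie → lowest x): (-1, -8).
  2. Sort the remaining points by polar angle around p₀.
  3. Walk through sorted points, maintaining a stack; pop the top while the last three entries make a non-left turn (cross product ≤ 0).
  4. Final stack is the convex hull in CCW order: (-1, -8), (10, 7), (-4, 5), (-7, 3).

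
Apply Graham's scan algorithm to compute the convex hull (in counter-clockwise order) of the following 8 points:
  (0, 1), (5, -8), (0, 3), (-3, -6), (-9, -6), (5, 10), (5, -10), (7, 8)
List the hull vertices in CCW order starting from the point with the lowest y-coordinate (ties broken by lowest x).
Hull (CCW) = [(5, -10), (7, 8), (5, 10), (-9, -6)]

Graham scan procedure:
  1. Find the pivot p₀ = point with lowest y (tie → lowest x): (5, -10).
  2. Sort the remaining points by polar angle around p₀.
  3. Walk through sorted points, maintaining a stack; pop the top while the last three entries make a non-left turn (cross product ≤ 0).
  4. Final stack is the convex hull in CCW order: (5, -10), (7, 8), (5, 10), (-9, -6).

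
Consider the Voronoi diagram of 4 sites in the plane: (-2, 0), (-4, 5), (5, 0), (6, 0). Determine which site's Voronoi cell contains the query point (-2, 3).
Nearest site = (-4, 5)

The Voronoi cell of site s contains exactly those query points closer to s than to any other site. Compute squared distances from q = (-2, 3) to each site:
  (-4 − -2)² + (5 − 3)² = 8
  (-2 − -2)² + (0 − 3)² = 9
  (5 − -2)² + (0 − 3)² = 58
  (6 − -2)² + (0 − 3)² = 73
Minimum is attained by (-4, 5), so q lies in its Voronoi cell.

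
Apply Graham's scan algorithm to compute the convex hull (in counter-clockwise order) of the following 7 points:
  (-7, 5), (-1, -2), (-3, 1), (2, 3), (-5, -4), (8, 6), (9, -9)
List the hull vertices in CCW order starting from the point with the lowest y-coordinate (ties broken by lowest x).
Hull (CCW) = [(9, -9), (8, 6), (-7, 5), (-5, -4)]

Graham scan procedure:
  1. Find the pivot p₀ = point with lowest y (tie → lowest x): (9, -9).
  2. Sort the remaining points by polar angle around p₀.
  3. Walk through sorted points, maintaining a stack; pop the top while the last three entries make a non-left turn (cross product ≤ 0).
  4. Final stack is the convex hull in CCW order: (9, -9), (8, 6), (-7, 5), (-5, -4).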